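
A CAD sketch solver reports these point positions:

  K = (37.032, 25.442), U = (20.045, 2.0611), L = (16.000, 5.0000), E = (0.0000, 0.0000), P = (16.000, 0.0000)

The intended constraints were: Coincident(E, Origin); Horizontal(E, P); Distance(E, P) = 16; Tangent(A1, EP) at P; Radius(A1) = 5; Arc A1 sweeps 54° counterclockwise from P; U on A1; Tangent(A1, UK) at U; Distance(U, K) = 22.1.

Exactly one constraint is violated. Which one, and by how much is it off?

Distance(U, K) = 22.1 — off by 6.80.

E = (0.00, 0.00) ✓; E.y = 0.00, P.y = 0.00 ✓; |EP| = 16.00 ✓; ∠(LP, PE) = 90.00° ✓; |LP| = 5.000 ✓; bearing(L→U) − bearing(L→P) = 54.00° ✓; |LU| = 5.000 ✓; ∠(LU, UK) = 90.00° ✓; |UK| = 28.90 ✗.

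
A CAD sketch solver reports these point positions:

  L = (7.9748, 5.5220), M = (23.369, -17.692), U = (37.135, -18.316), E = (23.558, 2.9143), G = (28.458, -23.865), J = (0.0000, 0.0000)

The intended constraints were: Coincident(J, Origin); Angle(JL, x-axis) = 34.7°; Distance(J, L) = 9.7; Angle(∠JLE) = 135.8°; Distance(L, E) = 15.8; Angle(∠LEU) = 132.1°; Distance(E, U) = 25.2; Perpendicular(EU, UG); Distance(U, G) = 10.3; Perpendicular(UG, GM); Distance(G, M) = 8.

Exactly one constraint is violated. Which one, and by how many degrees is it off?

Perpendicular(UG, GM) — off by 6.90°.

J = (0.00, 0.00) ✓; JL at 34.70° ✓; |JL| = 9.700 ✓; ∠JLE = 135.8° ✓; |LE| = 15.80 ✓; ∠LEU = 132.1° ✓; |EU| = 25.20 ✓; ∠(EU, UG) = 90.00° ✓; |UG| = 10.30 ✓; ∠(UG, GM) = 83.10° ✗; |GM| = 8.000 ✓.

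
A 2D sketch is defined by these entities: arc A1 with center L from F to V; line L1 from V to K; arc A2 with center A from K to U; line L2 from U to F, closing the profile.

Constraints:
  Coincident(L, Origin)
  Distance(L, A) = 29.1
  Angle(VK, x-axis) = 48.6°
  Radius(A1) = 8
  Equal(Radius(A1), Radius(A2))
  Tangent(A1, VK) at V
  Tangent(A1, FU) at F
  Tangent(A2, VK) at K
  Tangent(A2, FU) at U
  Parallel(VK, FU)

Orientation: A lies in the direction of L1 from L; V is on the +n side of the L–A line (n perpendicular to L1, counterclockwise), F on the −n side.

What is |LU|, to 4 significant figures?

30.18

The slot axis is L1's direction at 48.6°, so u = (cos 48.6°, sin 48.6°) = (0.6613, 0.7501) and n = (−sin 48.6°, cos 48.6°) = (-0.7501, 0.6613). L is at the origin and A lies 29.1 along u from L, so A = 29.1·u = (19.24, 21.83). Tangency of A1 to both parallel lines with radius 8.0 puts V and F at L ± 8.0·n: V = (-6.001, 5.290), F = (6.001, -5.290). Equal radii place K and U the same way about A: K = A + 8.0·n = (13.24, 27.12), U = A − 8.0·n = (25.25, 16.54). Then |LU| = |U − L| = 30.18.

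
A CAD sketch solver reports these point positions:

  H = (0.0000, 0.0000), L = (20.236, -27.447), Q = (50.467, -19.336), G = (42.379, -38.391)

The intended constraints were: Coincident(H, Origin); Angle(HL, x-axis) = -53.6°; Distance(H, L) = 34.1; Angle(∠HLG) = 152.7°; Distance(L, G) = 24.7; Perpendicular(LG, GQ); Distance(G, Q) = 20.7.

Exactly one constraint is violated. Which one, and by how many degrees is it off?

Perpendicular(LG, GQ) — off by 3.30°.

H = (0.00, 0.00) ✓; HL at -53.60° ✓; |HL| = 34.10 ✓; ∠HLG = 152.7° ✓; |LG| = 24.70 ✓; ∠(LG, GQ) = 93.30° ✗; |GQ| = 20.70 ✓.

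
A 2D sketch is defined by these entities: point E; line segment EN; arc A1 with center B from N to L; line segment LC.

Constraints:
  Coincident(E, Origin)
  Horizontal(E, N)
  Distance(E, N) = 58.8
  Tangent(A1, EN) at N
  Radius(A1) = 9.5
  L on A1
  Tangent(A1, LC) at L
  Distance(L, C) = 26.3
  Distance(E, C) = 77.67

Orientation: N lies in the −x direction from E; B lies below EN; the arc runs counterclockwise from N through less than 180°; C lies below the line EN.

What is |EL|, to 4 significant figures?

68.91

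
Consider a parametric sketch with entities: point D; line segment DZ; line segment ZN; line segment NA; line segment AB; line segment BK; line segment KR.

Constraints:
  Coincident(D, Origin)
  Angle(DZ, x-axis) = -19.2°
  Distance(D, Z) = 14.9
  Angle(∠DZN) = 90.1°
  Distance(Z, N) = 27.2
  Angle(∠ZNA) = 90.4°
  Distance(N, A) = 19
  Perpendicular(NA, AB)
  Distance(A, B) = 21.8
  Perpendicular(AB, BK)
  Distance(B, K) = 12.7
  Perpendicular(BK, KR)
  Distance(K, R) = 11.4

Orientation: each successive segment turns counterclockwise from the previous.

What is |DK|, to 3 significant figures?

10.1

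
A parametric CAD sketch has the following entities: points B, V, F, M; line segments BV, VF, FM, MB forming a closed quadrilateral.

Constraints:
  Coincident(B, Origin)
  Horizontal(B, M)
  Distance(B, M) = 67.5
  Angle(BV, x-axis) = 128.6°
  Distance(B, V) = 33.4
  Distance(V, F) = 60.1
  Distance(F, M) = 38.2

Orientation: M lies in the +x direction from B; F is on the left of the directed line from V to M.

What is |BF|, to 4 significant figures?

46.94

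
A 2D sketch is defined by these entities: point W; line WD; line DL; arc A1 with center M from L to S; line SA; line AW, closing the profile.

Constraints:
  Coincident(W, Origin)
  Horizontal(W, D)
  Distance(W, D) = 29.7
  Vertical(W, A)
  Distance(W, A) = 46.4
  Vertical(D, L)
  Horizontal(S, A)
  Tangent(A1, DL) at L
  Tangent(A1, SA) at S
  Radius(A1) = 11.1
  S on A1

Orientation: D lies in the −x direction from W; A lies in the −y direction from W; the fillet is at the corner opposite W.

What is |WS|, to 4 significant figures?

49.99

W is at the origin; W and D share the same y with |WD| = 29.7 and D on the −x side, so D = (-29.70, 0.000). WA is vertical with |WA| = 46.4 and A on the −y side, so A = (0.000, -46.40). The virtual corner opposite W is at (-29.70, -46.40). Since A1 is tangent to DL there, ML ⟂ DL and the tangent condition forces MS to be normal to SA, with radius 11.1, so the center M sits 11.1 in from both sides at M = (-18.60, -35.30). That places the tangent points at L = (-29.70, -35.30) on DL and S = (-18.60, -46.40) on SA. Then |WS| = |S − W| = 49.99.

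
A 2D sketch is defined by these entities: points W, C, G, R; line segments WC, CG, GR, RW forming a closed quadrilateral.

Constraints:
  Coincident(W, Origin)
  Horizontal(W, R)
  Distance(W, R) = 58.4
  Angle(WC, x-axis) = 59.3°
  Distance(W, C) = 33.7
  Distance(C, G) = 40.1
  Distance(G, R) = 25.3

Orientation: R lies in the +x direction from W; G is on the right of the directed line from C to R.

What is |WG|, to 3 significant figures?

35.0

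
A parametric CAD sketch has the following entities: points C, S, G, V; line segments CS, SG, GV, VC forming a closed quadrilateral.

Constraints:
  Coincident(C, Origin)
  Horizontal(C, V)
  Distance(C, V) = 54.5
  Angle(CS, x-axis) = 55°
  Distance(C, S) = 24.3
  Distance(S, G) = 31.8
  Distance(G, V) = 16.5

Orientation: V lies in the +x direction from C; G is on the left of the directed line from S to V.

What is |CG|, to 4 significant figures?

47.09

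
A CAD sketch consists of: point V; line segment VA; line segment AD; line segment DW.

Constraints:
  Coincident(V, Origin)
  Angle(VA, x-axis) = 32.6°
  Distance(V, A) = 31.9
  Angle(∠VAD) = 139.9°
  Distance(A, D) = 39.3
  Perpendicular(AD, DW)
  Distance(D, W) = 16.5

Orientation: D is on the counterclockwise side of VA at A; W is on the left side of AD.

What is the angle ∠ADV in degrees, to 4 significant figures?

17.88°

V is at the origin; VA runs at 32.6° with length 31.9, so A = 31.9·(cos 32.6°, sin 32.6°) = (26.87, 17.19). ∠VAD = 139.9°, so AD runs at 32.6° + (180° − 139.9°) = 72.70° from the x-axis; with |AD| = 39.3, D = A + 39.3·(cos 72.70°, sin 72.70°) = (38.56, 54.71). Then cos ∠ADV = DA·DV / (|DA||DV|), giving 17.88°.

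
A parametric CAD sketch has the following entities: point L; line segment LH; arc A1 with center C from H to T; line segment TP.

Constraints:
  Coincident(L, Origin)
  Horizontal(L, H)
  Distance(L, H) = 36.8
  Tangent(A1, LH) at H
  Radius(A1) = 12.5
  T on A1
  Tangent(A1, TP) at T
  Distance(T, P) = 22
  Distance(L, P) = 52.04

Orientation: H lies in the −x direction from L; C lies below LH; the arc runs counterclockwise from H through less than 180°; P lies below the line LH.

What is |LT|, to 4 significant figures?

51.12

L is at the origin; LH is horizontal with |LH| = 36.8 and H on the −x side, so H = (-36.80, 0.000). The tangent condition forces CH to be normal to LH, so C = H + (0, -12.5) = (-36.80, -12.50). Since CT ⟂ TP (tangency), |CP| = √(12.5² + 22.0²) = 25.30 regardless of where T sits on A1. So P lies on both circle(L, 52.04) and circle(C, 25.30); the below-LH intersection is P = (-35.79, -37.78). T is the foot of the tangent from P: T = (-47.41, -19.11).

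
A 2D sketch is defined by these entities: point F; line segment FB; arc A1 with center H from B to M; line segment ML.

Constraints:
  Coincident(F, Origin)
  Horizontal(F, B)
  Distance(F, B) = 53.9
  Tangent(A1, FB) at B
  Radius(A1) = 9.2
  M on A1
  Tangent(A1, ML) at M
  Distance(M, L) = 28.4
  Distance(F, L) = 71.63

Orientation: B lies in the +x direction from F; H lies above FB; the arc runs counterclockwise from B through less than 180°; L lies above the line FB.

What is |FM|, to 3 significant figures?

63.9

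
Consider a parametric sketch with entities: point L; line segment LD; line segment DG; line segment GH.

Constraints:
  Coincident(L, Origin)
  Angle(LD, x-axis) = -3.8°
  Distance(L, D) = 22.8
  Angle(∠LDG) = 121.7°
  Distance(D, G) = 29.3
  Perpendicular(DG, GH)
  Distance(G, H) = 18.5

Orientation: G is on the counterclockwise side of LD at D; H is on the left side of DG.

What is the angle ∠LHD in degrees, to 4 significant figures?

33.52°

L is at the origin; LD runs at -3.8° with length 22.8, so D = 22.8·(cos -3.8°, sin -3.8°) = (22.75, -1.511). ∠LDG = 121.7°, so DG runs at -3.8° + (180° − 121.7°) = 54.50° from the x-axis; with |DG| = 29.3, G = D + 29.3·(cos 54.50°, sin 54.50°) = (39.76, 22.34). DG ⟂ GH; with |GH| = 18.5 on the left of DG, H = G + 18.5·(-0.8141, 0.5807) = (24.70, 33.09). Then cos ∠LHD = HL·HD / (|HL||HD|), giving 33.52°.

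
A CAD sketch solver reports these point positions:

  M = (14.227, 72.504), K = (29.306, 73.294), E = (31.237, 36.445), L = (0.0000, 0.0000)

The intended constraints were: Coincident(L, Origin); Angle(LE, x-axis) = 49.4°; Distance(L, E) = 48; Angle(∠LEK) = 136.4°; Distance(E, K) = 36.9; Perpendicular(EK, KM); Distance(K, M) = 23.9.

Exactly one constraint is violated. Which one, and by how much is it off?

Distance(K, M) = 23.9 — off by 8.80.

L = (0.00, 0.00) ✓; LE at 49.40° ✓; |LE| = 48.00 ✓; ∠LEK = 136.4° ✓; |EK| = 36.90 ✓; ∠(EK, KM) = 90.00° ✓; |KM| = 15.10 ✗.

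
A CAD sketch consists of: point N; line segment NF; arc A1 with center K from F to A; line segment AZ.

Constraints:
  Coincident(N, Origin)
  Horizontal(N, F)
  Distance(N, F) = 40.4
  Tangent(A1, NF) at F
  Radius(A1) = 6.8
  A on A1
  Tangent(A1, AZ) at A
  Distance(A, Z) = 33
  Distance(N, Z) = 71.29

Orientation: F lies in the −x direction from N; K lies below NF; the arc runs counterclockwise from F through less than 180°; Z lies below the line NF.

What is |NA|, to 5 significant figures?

46.130

N is at the origin; N and F share the same y with |NF| = 40.4 and F on the −x side, so F = (-40.400, 0.0000). Since A1 is tangent to NF there, KF ⟂ NF, so K = F + (0, -6.8) = (-40.400, -6.8000). Since KA ⟂ AZ (tangency), |KZ| = √(6.8² + 33.0²) = 33.693 regardless of where A sits on A1. So Z lies on both circle(N, 71.29) and circle(K, 33.693); the below-NF intersection is Z = (-64.517, -30.329). A is the foot of the tangent from Z: A = (-46.033, -2.9913).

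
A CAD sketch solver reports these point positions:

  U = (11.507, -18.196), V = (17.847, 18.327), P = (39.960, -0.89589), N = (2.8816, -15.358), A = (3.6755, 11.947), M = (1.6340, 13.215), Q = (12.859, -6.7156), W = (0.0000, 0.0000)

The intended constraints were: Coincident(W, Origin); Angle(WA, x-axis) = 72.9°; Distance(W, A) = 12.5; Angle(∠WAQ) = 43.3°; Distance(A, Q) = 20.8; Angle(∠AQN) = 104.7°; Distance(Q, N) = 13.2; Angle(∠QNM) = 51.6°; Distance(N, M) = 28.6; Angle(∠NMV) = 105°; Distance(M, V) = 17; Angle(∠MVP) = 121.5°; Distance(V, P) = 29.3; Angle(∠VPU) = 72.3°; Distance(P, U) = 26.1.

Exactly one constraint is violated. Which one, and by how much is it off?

Distance(P, U) = 26.1 — off by 7.20.

W = (0.00, 0.00) ✓; WA at 72.90° ✓; |WA| = 12.50 ✓; ∠WAQ = 43.30° ✓; |AQ| = 20.80 ✓; ∠AQN = 104.7° ✓; |QN| = 13.20 ✓; ∠QNM = 51.60° ✓; |NM| = 28.60 ✓; ∠NMV = 105.0° ✓; |MV| = 17.00 ✓; ∠MVP = 121.5° ✓; |VP| = 29.30 ✓; ∠VPU = 72.30° ✓; |PU| = 33.30 ✗.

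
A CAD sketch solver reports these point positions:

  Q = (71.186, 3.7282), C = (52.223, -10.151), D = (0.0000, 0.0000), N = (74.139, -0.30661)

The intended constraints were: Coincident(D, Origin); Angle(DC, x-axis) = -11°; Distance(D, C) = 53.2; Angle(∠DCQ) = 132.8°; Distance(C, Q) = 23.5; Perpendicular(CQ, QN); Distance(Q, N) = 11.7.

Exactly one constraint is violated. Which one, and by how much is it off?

Distance(Q, N) = 11.7 — off by 6.70.

D = (0.00, 0.00) ✓; DC at -11.00° ✓; |DC| = 53.20 ✓; ∠DCQ = 132.8° ✓; |CQ| = 23.50 ✓; ∠(CQ, QN) = 90.00° ✓; |QN| = 5.000 ✗.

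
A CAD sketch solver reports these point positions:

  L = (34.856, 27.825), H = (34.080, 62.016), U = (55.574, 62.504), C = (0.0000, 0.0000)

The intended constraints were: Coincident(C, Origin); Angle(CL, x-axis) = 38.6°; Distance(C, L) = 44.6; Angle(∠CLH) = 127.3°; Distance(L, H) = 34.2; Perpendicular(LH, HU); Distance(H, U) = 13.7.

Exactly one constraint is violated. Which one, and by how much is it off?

Distance(H, U) = 13.7 — off by 7.80.

C = (0.00, 0.00) ✓; CL at 38.60° ✓; |CL| = 44.60 ✓; ∠CLH = 127.3° ✓; |LH| = 34.20 ✓; ∠(LH, HU) = 90.00° ✓; |HU| = 21.50 ✗.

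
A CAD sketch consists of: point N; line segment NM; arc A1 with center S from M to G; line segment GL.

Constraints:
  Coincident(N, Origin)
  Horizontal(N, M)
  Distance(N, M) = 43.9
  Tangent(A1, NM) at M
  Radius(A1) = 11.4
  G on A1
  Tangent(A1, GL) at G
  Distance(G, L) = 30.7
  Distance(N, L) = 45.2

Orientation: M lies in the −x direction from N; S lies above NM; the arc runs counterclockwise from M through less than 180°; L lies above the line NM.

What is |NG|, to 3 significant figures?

34.0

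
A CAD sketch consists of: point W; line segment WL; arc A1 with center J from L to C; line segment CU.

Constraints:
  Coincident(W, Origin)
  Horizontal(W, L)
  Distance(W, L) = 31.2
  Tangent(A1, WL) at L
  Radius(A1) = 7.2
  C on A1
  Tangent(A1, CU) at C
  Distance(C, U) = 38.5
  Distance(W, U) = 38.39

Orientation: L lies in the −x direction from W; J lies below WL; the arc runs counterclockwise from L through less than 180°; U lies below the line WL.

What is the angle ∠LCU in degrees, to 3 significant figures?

110°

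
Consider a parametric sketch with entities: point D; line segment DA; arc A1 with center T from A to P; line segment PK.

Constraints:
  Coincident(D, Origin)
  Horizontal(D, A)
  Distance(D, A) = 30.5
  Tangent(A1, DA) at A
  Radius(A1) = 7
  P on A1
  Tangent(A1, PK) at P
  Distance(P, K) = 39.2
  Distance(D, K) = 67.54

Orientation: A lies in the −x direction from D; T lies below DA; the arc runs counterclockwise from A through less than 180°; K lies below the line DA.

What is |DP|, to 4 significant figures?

36.72

Checks: |TP| = 7.000 ✓; ∠(TP, PK) = 90.00° ✓; |PK| = 39.20 ✓; |DK| = 67.54 ✓.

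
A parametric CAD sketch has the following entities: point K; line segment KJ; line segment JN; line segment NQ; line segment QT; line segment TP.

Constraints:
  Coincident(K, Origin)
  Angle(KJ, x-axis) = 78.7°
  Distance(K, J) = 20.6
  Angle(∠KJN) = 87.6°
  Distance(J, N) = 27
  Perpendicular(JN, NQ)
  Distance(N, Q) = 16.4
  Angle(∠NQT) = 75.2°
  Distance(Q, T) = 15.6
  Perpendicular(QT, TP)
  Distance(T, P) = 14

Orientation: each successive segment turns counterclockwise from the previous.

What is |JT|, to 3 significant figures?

17.2

K is at the origin; KJ runs at 78.7° with length 20.6, so J = (4.04, 20.2). ∠KJN = 87.6° gives JN at 171° from the x-axis; with |JN| = 27.0, N = (-22.6, 24.4). The perpendicularity gives NQ at right angles to JN, so NQ runs at -98.9°; with |NQ| = 16.4, Q = (-25.2, 8.18). ∠NQT = 75.2° gives QT at 5.90° from the x-axis; with |QT| = 15.6, T = (-9.66, 9.78). Then |JT| = |T − J| = 17.2.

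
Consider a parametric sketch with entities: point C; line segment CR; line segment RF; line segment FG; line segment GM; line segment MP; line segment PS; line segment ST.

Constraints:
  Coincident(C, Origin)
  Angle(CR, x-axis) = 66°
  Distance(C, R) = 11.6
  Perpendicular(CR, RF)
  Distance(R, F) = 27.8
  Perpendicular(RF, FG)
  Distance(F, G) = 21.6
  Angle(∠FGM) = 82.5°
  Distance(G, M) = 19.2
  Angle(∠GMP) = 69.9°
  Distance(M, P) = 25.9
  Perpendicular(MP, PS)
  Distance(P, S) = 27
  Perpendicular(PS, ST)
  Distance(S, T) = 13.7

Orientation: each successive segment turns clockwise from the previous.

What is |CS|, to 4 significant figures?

44.79

∠GMP = 69.9° gives MP at 38.40° from the x-axis; with |MP| = 25.9, P = (25.26, 5.677). MP is perpendicular to PS, so PS runs at -51.60°; with |PS| = 27.0, S = (42.03, -15.48). Then |CS| = |S − C| = 44.79.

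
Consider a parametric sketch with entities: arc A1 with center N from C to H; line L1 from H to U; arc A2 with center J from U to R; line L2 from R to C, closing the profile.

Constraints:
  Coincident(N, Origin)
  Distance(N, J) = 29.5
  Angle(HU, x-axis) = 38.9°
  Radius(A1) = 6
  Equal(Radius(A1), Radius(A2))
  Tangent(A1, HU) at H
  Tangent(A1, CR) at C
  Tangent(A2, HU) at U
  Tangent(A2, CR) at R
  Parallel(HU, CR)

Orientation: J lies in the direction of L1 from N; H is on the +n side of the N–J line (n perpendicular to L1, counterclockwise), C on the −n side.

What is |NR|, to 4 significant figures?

30.10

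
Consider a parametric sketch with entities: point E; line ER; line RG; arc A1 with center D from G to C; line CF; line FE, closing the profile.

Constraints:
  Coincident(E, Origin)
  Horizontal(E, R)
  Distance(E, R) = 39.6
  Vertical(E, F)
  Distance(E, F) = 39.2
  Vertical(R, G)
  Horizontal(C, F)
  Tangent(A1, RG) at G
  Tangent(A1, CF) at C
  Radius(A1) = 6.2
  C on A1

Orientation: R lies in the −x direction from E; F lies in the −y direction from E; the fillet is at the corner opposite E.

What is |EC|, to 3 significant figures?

51.5

E is at the origin; ER is horizontal with |ER| = 39.6 and R on the −x side, so R = (-39.6, 0.00). E and F share the same x with |EF| = 39.2 and F on the −y side, so F = (0.00, -39.2). The virtual corner opposite E is at (-39.6, -39.2). Since A1 is tangent to RG there, DG ⟂ RG and since A1 is tangent to CF there, DC ⟂ CF, with radius 6.2, so the center D sits 6.2 in from both sides at D = (-33.4, -33.0). That places the tangent points at G = (-39.6, -33.0) on RG and C = (-33.4, -39.2) on CF. Then |EC| = |C − E| = 51.5.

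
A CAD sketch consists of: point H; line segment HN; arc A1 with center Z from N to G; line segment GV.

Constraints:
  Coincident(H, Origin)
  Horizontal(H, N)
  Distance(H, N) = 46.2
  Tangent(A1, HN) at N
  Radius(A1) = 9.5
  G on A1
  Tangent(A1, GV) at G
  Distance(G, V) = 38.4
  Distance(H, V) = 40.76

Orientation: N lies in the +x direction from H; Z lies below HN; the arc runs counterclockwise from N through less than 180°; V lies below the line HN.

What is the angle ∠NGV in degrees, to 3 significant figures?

151°

Checks: |ZG| = 9.500 ✓; ∠(ZG, GV) = 90.00° ✓; |GV| = 38.40 ✓; |HV| = 40.76 ✓.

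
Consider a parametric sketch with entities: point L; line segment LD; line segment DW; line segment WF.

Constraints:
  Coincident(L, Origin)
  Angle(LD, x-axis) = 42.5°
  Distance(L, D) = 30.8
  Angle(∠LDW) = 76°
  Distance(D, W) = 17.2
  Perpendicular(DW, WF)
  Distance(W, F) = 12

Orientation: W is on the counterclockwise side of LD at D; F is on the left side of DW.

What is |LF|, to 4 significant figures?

20.37

L is at the origin; LD runs at 42.5° with length 30.8, so D = 30.8·(cos 42.5°, sin 42.5°) = (22.71, 20.81). ∠LDW = 76.0°, so DW runs at 42.5° + (180° − 76.0°) = 146.5° from the x-axis; with |DW| = 17.2, W = D + 17.2·(cos 146.5°, sin 146.5°) = (8.365, 30.30). DW is perpendicular to WF; with |WF| = 12.0 on the left of DW, F = W + 12.0·(-0.5519, -0.8339) = (1.742, 20.29). Then |LF| = |F − L| = 20.37.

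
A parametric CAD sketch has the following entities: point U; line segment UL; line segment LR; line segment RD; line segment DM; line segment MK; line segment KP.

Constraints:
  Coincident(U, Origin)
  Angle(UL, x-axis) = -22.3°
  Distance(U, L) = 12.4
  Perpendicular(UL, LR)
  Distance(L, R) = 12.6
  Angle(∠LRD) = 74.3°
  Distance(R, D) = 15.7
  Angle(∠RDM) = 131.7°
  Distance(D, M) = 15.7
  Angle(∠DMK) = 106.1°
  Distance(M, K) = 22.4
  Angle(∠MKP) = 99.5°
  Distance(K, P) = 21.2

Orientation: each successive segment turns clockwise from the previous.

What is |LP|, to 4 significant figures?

13.57

U is at the origin; UL runs at -22.3° with length 12.4, so L = (11.47, -4.705). UL is perpendicular to LR, so LR runs at -112.3°; with |LR| = 12.6, R = (6.691, -16.36). ∠LRD = 74.3° gives RD at 142.0° from the x-axis; with |RD| = 15.7, D = (-5.680, -6.697). ∠RDM = 131.7° gives DM at 93.70° from the x-axis; with |DM| = 15.7, M = (-6.693, 8.970). ∠DMK = 106.1° gives MK at 19.80° from the x-axis; with |MK| = 22.4, K = (14.38, 16.56). ∠MKP = 99.5° gives KP at -60.70° from the x-axis; with |KP| = 21.2, P = (24.76, -1.930). Then |LP| = |P − L| = 13.57.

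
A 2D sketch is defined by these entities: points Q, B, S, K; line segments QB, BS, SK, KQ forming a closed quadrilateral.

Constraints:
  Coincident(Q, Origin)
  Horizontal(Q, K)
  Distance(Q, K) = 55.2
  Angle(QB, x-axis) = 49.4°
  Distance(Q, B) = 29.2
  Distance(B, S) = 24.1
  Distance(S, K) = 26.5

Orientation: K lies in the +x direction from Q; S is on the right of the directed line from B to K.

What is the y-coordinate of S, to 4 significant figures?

0.1079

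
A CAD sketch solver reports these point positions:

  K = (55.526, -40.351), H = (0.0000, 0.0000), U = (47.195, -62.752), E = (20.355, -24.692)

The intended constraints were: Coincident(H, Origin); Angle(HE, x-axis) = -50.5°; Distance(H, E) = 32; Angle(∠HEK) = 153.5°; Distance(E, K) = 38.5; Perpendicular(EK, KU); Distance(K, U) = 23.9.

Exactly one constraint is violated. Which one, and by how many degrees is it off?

Perpendicular(EK, KU) — off by 3.60°.

H = (0.00, 0.00) ✓; HE at -50.50° ✓; |HE| = 32.00 ✓; ∠HEK = 153.5° ✓; |EK| = 38.50 ✓; ∠(EK, KU) = 86.40° ✗; |KU| = 23.90 ✓.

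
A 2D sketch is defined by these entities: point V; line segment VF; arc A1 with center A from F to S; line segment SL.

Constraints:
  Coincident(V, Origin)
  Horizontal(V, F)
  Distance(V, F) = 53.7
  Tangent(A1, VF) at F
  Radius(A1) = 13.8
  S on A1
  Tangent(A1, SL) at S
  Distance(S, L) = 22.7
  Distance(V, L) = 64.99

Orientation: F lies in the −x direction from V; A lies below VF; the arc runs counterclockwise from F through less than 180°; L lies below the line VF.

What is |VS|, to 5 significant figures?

68.389

Checks: |AS| = 13.80 ✓; ∠(AS, SL) = 90.00° ✓; |SL| = 22.70 ✓; |VL| = 64.99 ✓.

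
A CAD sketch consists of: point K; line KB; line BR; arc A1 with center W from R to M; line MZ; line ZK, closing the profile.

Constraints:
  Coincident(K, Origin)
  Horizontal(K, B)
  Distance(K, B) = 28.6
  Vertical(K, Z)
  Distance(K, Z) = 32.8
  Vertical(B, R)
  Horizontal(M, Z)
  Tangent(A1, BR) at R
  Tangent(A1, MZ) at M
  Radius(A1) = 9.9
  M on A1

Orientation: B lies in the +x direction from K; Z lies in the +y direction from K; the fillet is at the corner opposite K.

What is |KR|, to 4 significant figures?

36.64

The virtual corner opposite K is at (28.60, 32.80). Tangency of A1 to BR means the radius WR is perpendicular to BR and the tangent condition forces WM to be normal to MZ, with radius 9.9, so the center W sits 9.9 in from both sides at W = (18.70, 22.90). That places the tangent points at R = (28.60, 22.90) on BR and M = (18.70, 32.80) on MZ. Then |KR| = |R − K| = 36.64.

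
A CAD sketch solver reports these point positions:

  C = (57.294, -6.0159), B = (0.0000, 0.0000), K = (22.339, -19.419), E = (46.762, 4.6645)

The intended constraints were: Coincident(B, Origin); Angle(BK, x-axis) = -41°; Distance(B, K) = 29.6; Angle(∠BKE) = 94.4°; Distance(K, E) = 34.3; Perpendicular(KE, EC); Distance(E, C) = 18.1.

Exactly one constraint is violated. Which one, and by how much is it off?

Distance(E, C) = 18.1 — off by 3.10.

B = (0.00, 0.00) ✓; BK at -41.00° ✓; |BK| = 29.60 ✓; ∠BKE = 94.40° ✓; |KE| = 34.30 ✓; ∠(KE, EC) = 90.00° ✓; |EC| = 15.00 ✗.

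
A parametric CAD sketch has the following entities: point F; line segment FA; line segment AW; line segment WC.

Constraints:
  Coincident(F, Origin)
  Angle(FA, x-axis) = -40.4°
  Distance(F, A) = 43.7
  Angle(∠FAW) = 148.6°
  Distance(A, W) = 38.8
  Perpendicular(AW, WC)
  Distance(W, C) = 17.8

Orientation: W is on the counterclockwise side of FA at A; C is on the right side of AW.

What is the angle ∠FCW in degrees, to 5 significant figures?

61.938°

∠FAW = 148.6°, so AW runs at -40.4° + (180° − 148.6°) = -9.0000° from the x-axis; with |AW| = 38.8, W = A + 38.8·(cos -9.0000°, sin -9.0000°) = (71.602, -34.392). AW ⟂ WC; with |WC| = 17.8 on the right of AW, C = W + 17.8·(-0.15643, -0.98769) = (68.817, -51.973). Then cos ∠FCW = CF·CW / (|CF||CW|), giving 61.938°.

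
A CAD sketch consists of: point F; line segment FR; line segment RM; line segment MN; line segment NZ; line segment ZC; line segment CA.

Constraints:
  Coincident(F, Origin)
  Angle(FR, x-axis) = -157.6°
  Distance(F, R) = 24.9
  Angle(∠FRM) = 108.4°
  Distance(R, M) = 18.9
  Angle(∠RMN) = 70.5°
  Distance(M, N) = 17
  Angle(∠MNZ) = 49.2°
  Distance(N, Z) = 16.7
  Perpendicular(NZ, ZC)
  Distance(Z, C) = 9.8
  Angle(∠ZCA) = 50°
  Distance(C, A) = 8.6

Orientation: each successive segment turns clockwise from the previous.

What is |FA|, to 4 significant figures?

27.09

NZ ⟂ ZC, so ZC runs at 160.5°; with |ZC| = 9.8, C = (-34.34, -1.477). ∠ZCA = 50.0° gives CA at 30.50° from the x-axis; with |CA| = 8.6, A = (-26.93, 2.888). Then |FA| = |A − F| = 27.09.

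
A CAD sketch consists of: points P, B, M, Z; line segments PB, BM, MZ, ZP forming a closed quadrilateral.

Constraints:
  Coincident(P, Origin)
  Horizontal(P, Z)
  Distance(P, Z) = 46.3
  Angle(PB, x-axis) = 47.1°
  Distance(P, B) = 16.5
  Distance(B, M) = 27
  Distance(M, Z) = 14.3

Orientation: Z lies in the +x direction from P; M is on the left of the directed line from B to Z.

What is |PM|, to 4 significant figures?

40.01

Checks: |BM| = 27.00 ✓; |MZ| = 14.30 ✓.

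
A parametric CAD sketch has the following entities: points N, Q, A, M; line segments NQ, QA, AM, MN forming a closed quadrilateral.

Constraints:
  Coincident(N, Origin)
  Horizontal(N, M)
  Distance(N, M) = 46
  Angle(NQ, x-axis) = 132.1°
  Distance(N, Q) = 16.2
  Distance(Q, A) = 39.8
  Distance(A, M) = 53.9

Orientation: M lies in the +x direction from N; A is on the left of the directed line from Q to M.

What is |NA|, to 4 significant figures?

45.40

Checks: NQ at 132.1° ✓; |QA| = 39.80 ✓; |AM| = 53.90 ✓.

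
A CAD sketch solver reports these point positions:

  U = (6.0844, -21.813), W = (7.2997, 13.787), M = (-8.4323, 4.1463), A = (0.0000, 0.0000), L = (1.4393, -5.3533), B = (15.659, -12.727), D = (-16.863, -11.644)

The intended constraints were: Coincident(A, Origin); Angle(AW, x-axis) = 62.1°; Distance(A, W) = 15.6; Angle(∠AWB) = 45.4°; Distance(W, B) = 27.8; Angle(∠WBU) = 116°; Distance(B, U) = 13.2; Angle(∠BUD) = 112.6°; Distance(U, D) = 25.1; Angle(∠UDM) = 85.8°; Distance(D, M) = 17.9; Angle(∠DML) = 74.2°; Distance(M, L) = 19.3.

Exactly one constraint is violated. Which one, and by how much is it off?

Distance(M, L) = 19.3 — off by 5.60.

A = (0.00, 0.00) ✓; AW at 62.10° ✓; |AW| = 15.60 ✓; ∠AWB = 45.40° ✓; |WB| = 27.80 ✓; ∠WBU = 116.0° ✓; |BU| = 13.20 ✓; ∠BUD = 112.6° ✓; |UD| = 25.10 ✓; ∠UDM = 85.80° ✓; |DM| = 17.90 ✓; ∠DML = 74.20° ✓; |ML| = 13.70 ✗.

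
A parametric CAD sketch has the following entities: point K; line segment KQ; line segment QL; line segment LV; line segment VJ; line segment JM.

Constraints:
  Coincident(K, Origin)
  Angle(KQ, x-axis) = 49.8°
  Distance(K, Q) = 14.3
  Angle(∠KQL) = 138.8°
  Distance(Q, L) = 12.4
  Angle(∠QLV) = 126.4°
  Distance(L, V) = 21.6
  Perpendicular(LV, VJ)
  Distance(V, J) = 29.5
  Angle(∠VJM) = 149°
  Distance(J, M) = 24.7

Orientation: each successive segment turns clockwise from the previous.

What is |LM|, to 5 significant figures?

51.444

LV ⟂ VJ, so VJ runs at -135.00°; with |VJ| = 29.5, J = (15.904, -23.357). ∠VJM = 149.0° gives JM at -166.00° from the x-axis; with |JM| = 24.7, M = (-8.0618, -29.332). Then |LM| = |M − L| = 51.444.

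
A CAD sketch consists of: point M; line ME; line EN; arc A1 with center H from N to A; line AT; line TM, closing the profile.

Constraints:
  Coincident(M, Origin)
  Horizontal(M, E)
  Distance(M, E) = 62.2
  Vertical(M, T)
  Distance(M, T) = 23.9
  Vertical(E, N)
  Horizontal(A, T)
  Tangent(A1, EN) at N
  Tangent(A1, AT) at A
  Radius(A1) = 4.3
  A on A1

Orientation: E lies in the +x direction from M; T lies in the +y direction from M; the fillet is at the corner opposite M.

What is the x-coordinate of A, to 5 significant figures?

57.900

The virtual corner opposite M is at (62.200, 23.900). Since A1 is tangent to EN there, HN ⟂ EN and A1 meets AT tangentially, so HA is at right angles to AT, with radius 4.3, so the center H sits 4.3 in from both sides at H = (57.900, 19.600). That places the tangent points at N = (62.200, 19.600) on EN and A = (57.900, 23.900) on AT. So A.x = 57.900.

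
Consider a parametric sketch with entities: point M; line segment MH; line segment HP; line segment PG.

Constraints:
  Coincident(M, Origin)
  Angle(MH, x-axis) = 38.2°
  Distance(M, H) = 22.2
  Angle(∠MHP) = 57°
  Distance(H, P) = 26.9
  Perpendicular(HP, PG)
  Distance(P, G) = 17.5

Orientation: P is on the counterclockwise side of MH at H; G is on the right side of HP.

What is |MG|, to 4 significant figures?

39.04

∠MHP = 57.0°, so HP runs at 38.2° + (180° − 57.0°) = 161.2° from the x-axis; with |HP| = 26.9, P = H + 26.9·(cos 161.2°, sin 161.2°) = (-8.019, 22.40). HP is perpendicular to PG; with |PG| = 17.5 on the right of HP, G = P + 17.5·(0.3223, 0.9466) = (-2.379, 38.96). Then |MG| = |G − M| = 39.04.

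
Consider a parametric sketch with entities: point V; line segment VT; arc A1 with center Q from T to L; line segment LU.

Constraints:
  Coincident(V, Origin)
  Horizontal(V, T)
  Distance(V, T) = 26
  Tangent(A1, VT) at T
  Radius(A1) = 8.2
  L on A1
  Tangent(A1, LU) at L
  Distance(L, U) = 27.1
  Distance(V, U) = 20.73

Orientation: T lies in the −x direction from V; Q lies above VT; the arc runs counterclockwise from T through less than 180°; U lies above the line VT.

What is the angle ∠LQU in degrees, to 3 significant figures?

73.2°

Checks: |QL| = 8.200 ✓; ∠(QL, LU) = 90.00° ✓; |LU| = 27.10 ✓; |VU| = 20.73 ✓.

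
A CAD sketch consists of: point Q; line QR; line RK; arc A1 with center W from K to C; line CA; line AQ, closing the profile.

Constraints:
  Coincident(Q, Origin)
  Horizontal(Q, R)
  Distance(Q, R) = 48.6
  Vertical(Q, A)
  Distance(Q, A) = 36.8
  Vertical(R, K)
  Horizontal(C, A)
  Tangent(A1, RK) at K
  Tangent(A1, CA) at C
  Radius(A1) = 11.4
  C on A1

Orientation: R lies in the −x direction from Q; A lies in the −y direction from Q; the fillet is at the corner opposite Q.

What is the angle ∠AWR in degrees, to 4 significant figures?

131.2°

Q is at the origin; Q and R share the same y with |QR| = 48.6 and R on the −x side, so R = (-48.60, 0.000). QA is vertical with |QA| = 36.8 and A on the −y side, so A = (0.000, -36.80). The virtual corner opposite Q is at (-48.60, -36.80). Tangency of A1 to RK means the radius WK is perpendicular to RK and the tangent condition forces WC to be normal to CA, with radius 11.4, so the center W sits 11.4 in from both sides at W = (-37.20, -25.40). Then cos ∠AWR = WA·WR / (|WA||WR|), giving 131.2°.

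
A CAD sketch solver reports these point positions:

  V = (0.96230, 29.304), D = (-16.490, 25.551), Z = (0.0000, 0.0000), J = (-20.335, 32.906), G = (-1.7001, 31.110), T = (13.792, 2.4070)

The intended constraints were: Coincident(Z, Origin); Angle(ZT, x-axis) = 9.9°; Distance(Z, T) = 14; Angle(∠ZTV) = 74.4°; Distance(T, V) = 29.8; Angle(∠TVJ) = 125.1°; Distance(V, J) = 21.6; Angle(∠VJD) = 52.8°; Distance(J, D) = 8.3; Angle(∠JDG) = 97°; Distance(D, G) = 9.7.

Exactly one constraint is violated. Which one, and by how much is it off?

Distance(D, G) = 9.7 — off by 6.10.

Z = (0.00, 0.00) ✓; ZT at 9.900° ✓; |ZT| = 14.00 ✓; ∠ZTV = 74.40° ✓; |TV| = 29.80 ✓; ∠TVJ = 125.1° ✓; |VJ| = 21.60 ✓; ∠VJD = 52.80° ✓; |JD| = 8.299 ✓; ∠JDG = 97.00° ✓; |DG| = 15.80 ✗.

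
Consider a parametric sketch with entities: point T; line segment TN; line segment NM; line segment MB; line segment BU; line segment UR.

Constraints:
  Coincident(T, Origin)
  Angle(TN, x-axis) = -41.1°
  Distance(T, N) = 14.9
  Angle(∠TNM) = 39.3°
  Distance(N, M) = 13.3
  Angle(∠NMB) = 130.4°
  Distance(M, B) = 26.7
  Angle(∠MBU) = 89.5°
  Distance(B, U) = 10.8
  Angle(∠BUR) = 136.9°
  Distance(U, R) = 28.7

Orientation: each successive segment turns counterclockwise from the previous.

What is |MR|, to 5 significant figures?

32.310

∠MBU = 89.5° gives BU at -120.30° from the x-axis; with |BU| = 10.8, U = (-19.373, 7.6657). ∠BUR = 136.9° gives UR at -77.200° from the x-axis; with |UR| = 28.7, R = (-13.015, -20.321). Then |MR| = |R − M| = 32.310.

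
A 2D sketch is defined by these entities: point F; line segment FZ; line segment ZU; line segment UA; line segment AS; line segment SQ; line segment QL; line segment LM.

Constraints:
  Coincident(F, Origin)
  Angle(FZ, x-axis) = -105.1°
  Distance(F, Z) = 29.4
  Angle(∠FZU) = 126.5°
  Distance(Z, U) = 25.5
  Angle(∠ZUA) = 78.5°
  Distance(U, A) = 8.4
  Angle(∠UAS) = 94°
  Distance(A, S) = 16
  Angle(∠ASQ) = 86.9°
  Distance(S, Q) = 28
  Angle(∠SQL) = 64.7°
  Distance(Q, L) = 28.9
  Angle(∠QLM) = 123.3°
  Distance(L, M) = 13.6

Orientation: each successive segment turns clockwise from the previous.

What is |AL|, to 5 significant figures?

17.934

F is at the origin; FZ runs at -105.1° with length 29.4, so Z = (-7.6588, -28.385). ∠FZU = 126.5° gives ZU at -158.60° from the x-axis; with |ZU| = 25.5, U = (-31.401, -37.689). ∠ZUA = 78.5° gives UA at 99.900° from the x-axis; with |UA| = 8.4, A = (-32.845, -29.414). ∠UAS = 94.0° gives AS at 13.900° from the x-axis; with |AS| = 16.0, S = (-17.313, -25.571). ∠ASQ = 86.9° gives SQ at -79.200° from the x-axis; with |SQ| = 28.0, Q = (-12.067, -53.075). ∠SQL = 64.7° gives QL at 165.50° from the x-axis; with |QL| = 28.9, L = (-40.046, -45.839). Then |AL| = |L − A| = 17.934.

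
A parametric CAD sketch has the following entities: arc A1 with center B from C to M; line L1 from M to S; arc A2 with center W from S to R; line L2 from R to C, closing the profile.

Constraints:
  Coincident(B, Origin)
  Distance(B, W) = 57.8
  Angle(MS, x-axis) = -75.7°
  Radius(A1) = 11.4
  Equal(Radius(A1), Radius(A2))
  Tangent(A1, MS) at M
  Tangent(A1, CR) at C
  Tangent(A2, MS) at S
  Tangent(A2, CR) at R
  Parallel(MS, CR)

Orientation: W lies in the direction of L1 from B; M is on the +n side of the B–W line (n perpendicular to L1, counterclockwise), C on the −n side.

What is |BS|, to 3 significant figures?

58.9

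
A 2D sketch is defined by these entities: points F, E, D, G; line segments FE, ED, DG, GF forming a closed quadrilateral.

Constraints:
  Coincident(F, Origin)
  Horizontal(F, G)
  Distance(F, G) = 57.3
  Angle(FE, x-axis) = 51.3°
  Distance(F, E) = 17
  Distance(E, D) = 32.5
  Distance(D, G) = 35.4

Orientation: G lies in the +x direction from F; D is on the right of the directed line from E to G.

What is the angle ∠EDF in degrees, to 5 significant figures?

31.258°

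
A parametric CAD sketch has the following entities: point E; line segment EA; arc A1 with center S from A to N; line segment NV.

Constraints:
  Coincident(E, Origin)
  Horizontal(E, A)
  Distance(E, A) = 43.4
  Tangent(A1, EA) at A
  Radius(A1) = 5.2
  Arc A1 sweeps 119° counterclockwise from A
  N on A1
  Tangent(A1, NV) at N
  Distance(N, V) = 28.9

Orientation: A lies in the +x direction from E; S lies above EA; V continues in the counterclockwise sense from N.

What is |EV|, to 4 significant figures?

47.33

On A1, A sits at bearing -90° from S; a 119° counterclockwise sweep puts N at bearing 29°, so N = S + 5.2·(cos 29°, sin 29°) = (47.95, 7.721). A1 meets NV tangentially, so SN is at right angles to NV, so NV runs along (−sin 29°, cos 29°); with |NV| = 28.9, V = (33.94, 33.00). Then |EV| = |V − E| = 47.33.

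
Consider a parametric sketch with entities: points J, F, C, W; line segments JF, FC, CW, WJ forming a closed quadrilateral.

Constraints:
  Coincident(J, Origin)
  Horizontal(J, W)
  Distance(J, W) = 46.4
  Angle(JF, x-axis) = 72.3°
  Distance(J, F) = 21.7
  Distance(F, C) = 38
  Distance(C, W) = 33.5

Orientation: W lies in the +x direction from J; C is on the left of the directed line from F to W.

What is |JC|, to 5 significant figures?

53.932

J is at the origin; J and W share the same y with |JW| = 46.4 and W in +x, so W = (46.4, 0). JF runs at 72.3° with |JF| = 21.7, so F = (6.5975, 20.673). C is determined by |FC| = 38.0 and |CW| = 33.5 together: it lies at the intersection of circle(F, 38.0) and circle(W, 33.5). With |FW| = 44.851, the foot of the radical line on FW is 26.012 from F and the perpendicular offset is √(38.0² − 26.012²) = 27.701. Taking the left-of-FW solution: C = (42.450, 33.266).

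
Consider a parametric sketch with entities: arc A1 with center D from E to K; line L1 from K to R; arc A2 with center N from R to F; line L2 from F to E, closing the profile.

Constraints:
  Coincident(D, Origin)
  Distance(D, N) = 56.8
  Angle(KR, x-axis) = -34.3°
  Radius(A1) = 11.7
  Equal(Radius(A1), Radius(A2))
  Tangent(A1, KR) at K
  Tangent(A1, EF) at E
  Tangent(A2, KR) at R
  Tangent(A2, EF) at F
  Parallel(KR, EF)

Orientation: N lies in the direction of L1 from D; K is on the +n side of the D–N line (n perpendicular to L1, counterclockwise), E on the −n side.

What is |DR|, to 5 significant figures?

57.992

The slot axis is L1's direction at -34.3°, so u = (cos -34.3°, sin -34.3°) = (0.82610, -0.56353) and n = (−sin -34.3°, cos -34.3°) = (0.56353, 0.82610). D is at the origin and N lies 56.8 along u from D, so N = 56.8·u = (46.922, -32.008). Tangency of A1 to both parallel lines with radius 11.7 puts K and E at D ± 11.7·n: K = (6.5933, 9.6654), E = (-6.5933, -9.6654). Equal radii place R and F the same way about N: R = N + 11.7·n = (53.516, -22.343), F = N − 11.7·n = (40.329, -41.674). Then |DR| = |R − D| = 57.992.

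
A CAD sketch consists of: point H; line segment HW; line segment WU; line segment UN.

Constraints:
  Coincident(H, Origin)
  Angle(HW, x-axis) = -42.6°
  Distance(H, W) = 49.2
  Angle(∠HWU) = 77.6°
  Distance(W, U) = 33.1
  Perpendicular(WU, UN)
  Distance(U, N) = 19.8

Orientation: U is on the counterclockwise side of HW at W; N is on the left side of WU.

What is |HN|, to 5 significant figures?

36.139

H is at the origin; HW runs at -42.6° with length 49.2, so W = 49.2·(cos -42.6°, sin -42.6°) = (36.216, -33.302). ∠HWU = 77.6°, so WU runs at -42.6° + (180° − 77.6°) = 59.800° from the x-axis; with |WU| = 33.1, U = W + 33.1·(cos 59.800°, sin 59.800°) = (52.866, -4.6948). WU is perpendicular to UN; with |UN| = 19.8 on the left of WU, N = U + 19.8·(-0.86427, 0.50302) = (35.753, 5.2650). Then |HN| = |N − H| = 36.139.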